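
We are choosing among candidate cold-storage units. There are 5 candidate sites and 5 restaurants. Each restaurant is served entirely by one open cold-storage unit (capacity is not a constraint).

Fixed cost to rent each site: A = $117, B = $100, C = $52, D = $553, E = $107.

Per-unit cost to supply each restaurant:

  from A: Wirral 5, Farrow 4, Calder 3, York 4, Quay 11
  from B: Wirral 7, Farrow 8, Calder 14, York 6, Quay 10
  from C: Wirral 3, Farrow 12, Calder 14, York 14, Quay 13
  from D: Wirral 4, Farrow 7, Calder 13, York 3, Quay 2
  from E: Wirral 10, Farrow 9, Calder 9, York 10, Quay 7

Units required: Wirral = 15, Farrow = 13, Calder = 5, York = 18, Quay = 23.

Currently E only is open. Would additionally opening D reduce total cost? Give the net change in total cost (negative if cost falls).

No — net change +196 (cost rises by 196).

Current service cost with {E}: 653.
Adding D: each restaurant re-picks its cheapest; new service cost 296, saving 357.
Extra fixed cost: 553. Net change = 553 − 357 = 196.
(Totals: 760 → 956.)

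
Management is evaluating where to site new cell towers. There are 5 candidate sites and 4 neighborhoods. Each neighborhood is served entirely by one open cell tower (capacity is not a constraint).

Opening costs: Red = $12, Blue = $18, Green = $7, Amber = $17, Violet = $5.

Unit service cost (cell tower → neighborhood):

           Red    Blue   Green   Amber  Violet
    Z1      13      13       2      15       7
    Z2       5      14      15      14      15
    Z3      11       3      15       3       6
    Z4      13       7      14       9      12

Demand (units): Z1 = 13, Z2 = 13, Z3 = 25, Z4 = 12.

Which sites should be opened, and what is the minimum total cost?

Open Red, Blue and Green; minimum total cost 287.

For any fixed open set, each neighborhood goes to its cheapest open site; total = fixed + service.
{Red, Blue, Green}: Z1→Green 2·13=26, Z2→Red 5·13=65, Z3→Blue 3·25=75, Z4→Blue 7·12=84. Service 250; fixed 37; total 287.
{Red, Blue, Green, Violet}: service 250 + fixed 42 = 292
{Red, Blue, Green, Amber}: service 250 + fixed 54 = 304
{Red, Blue, Green, Amber, Violet}: Z1→Green 2·13=26, Z2→Red 5·13=65, Z3→Blue 3·25=75, Z4→Blue 7·12=84. Service 250; fixed 59; total 309.
No other subset beats 287.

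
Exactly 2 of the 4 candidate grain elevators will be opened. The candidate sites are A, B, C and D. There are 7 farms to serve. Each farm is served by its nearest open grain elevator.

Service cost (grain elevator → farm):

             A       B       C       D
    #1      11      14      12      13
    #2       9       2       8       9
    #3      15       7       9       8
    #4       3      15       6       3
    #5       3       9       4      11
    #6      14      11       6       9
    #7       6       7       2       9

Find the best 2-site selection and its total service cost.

Choose B and C; total service cost 39.

With exactly 2 open, each farm uses its cheapest among the chosen.
{B, C}: #1→C 12, #2→B 2, #3→B 7, #4→C 6, #5→C 4, #6→C 6, #7→C 2. Service cost 39.
{A, C}: service cost 42
{A, B}: service cost 43
Among all 6 size-2 choices, {B, C} is lowest.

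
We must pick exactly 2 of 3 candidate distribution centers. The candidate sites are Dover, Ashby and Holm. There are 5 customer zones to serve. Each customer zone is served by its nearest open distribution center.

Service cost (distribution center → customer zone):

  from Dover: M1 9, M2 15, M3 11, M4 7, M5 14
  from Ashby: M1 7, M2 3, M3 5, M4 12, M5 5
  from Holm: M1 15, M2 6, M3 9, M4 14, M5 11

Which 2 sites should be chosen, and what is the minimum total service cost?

Choose Dover and Ashby; total service cost 27.

With exactly 2 open, each customer zone uses its cheapest among the chosen.
{Dover, Ashby}: M1→Ashby 7, M2→Ashby 3, M3→Ashby 5, M4→Dover 7, M5→Ashby 5. Service cost 27.
{Ashby, Holm}: service cost 32
{Dover, Holm}: service cost 42
Among all 3 size-2 choices, {Dover, Ashby} is lowest.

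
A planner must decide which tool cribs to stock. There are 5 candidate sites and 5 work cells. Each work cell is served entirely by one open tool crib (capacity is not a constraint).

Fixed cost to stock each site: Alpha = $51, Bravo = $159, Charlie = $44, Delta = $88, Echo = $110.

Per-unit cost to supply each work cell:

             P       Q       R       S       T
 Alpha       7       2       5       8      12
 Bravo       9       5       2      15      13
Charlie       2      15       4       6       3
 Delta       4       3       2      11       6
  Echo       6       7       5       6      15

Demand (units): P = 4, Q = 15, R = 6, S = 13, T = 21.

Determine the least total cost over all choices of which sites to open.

Minimum total cost: 298

For any fixed open set, each work cell goes to its cheapest open site; total = fixed + service.
{Alpha, Charlie}: P→Charlie 2·4=8, Q→Alpha 2·15=30, R→Charlie 4·6=24, S→Charlie 6·13=78, T→Charlie 3·21=63. Service 203; fixed 95; total 298.
{Charlie, Delta}: service 206 + fixed 132 = 338
{Alpha, Charlie, Delta}: service 191 + fixed 183 = 374
{Alpha, Bravo, Charlie, Delta, Echo}: P→Charlie 2·4=8, Q→Alpha 2·15=30, R→Bravo 2·6=12, S→Charlie 6·13=78, T→Charlie 3·21=63. Service 191; fixed 452; total 643.
No other subset beats 298.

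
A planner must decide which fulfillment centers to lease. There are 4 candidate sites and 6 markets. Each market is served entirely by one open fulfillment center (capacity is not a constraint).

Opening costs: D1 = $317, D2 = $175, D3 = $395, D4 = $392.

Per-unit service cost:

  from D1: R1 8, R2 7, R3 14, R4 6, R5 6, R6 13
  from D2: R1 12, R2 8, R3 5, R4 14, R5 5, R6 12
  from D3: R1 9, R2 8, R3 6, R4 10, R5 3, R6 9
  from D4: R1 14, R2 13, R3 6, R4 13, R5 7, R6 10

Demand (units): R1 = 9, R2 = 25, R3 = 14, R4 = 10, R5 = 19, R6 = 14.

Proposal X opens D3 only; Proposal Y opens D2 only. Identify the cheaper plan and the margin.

Proposal X: {D3}: R1→D3 9·9=81, R2→D3 8·25=200, R3→D3 6·14=84, R4→D3 10·10=100, R5→D3 3·19=57, R6→D3 9·14=126. Service 648; fixed 395; total 1043.
Proposal Y: {D2}: R1→D2 12·9=108, R2→D2 8·25=200, R3→D2 5·14=70, R4→D2 14·10=140, R5→D2 5·19=95, R6→D2 12·14=168. Service 781; fixed 175; total 956.
Difference: |1043 − 956| = 87.

Proposal Y is cheaper by 87.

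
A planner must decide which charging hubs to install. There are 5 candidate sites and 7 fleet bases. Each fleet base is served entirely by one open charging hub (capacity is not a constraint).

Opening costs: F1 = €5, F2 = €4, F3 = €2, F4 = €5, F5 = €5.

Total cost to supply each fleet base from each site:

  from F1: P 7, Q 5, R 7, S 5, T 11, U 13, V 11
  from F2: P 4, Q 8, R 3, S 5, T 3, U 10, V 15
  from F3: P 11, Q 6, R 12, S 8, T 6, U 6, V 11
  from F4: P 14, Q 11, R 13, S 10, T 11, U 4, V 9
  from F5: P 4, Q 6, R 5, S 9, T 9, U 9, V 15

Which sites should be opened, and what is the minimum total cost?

For any fixed open set, each fleet base goes to its cheapest open site; total = fixed + service.
{F2, F3}: P→F2 4, Q→F3 6, R→F2 3, S→F2 5, T→F2 3, U→F3 6, V→F3 11. Service 38; fixed 6; total 44.
{F2, F3, F4}: P→F2 4, Q→F3 6, R→F2 3, S→F2 5, T→F2 3, U→F4 4, V→F4 9. Service 34; fixed 11; total 45.
{F2, F4}: P→F2 4, Q→F2 8, R→F2 3, S→F2 5, T→F2 3, U→F4 4, V→F4 9. Service 36; fixed 9; total 45.
{F1, F2, F3, F4, F5}: service 33 + fixed 21 = 54
No other subset beats 44.

Open F2 and F3; minimum total cost 44.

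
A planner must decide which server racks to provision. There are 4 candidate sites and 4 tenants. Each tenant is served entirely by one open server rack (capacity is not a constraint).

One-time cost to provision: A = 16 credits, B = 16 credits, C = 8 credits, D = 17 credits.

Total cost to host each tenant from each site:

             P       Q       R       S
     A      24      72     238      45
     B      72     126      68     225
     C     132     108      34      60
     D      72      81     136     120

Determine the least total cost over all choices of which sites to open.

For any fixed open set, each tenant goes to its cheapest open site; total = fixed + service.
{A, C}: P→A 24, Q→A 72, R→C 34, S→A 45. Service 175; fixed 24; total 199.
{A, B, C}: service 175 + fixed 40 = 215
{A, C, D}: P→A 24, Q→A 72, R→C 34, S→A 45. Service 175; fixed 41; total 216.
{A, B, C, D}: P→A 24, Q→A 72, R→C 34, S→A 45. Service 175; fixed 57; total 232.
No other subset beats 199.

Minimum total cost: 199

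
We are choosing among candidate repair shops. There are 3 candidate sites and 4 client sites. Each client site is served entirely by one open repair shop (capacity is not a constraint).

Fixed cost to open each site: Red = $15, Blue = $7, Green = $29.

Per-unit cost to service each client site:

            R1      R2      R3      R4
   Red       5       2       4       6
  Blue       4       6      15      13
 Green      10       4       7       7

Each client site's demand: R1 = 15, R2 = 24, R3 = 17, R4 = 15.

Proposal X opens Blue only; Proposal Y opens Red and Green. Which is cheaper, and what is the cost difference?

Proposal Y is cheaper by 336.

Proposal X: {Blue}: R1→Blue 4·15=60, R2→Blue 6·24=144, R3→Blue 15·17=255, R4→Blue 13·15=195. Service 654; fixed 7; total 661.
Proposal Y: {Red, Green}: R1→Red 5·15=75, R2→Red 2·24=48, R3→Red 4·17=68, R4→Red 6·15=90. Service 281; fixed 44; total 325.
Difference: |661 − 325| = 336.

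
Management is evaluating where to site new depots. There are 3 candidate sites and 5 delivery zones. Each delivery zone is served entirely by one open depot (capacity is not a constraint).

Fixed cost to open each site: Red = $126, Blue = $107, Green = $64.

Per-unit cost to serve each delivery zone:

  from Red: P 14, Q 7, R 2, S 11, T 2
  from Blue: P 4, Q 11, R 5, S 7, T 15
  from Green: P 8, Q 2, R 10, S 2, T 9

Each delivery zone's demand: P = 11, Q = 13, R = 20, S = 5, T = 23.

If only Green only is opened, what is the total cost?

Each delivery zone is assigned to its cheapest site among the open ones.
{Green}: P→Green 8·11=88, Q→Green 2·13=26, R→Green 10·20=200, S→Green 2·5=10, T→Green 9·23=207. Service 531; fixed 64; total 595.

Total cost: 595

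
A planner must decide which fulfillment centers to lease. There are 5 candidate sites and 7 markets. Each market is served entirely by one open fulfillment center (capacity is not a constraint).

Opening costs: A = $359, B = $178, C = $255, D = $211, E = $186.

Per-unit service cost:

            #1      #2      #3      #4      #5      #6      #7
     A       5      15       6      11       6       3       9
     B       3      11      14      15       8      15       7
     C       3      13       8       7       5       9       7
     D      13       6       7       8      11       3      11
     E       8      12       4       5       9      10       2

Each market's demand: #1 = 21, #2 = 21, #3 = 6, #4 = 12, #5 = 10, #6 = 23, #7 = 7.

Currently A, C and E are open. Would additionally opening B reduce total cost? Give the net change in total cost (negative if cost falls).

No — net change +157 (cost rises by 157).

Current service cost with {A, C, E}: 532.
Adding B: each market re-picks its cheapest; new service cost 511, saving 21.
Extra fixed cost: 178. Net change = 178 − 21 = 157.
(Totals: 1332 → 1489.)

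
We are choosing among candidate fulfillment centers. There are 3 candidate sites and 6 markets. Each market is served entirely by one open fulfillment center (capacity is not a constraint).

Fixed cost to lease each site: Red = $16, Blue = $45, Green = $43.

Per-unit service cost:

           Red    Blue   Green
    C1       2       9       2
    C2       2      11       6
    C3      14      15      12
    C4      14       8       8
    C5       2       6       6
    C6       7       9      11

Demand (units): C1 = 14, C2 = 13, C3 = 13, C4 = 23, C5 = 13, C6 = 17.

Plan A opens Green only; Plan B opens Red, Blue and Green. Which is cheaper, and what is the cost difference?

Plan A: {Green}: C1→Green 2·14=28, C2→Green 6·13=78, C3→Green 12·13=156, C4→Green 8·23=184, C5→Green 6·13=78, C6→Green 11·17=187. Service 711; fixed 43; total 754.
Plan B: {Red, Blue, Green}: C1→Red 2·14=28, C2→Red 2·13=26, C3→Green 12·13=156, C4→Blue 8·23=184, C5→Red 2·13=26, C6→Red 7·17=119. Service 539; fixed 104; total 643.
Difference: |754 − 643| = 111.

Plan B is cheaper by 111.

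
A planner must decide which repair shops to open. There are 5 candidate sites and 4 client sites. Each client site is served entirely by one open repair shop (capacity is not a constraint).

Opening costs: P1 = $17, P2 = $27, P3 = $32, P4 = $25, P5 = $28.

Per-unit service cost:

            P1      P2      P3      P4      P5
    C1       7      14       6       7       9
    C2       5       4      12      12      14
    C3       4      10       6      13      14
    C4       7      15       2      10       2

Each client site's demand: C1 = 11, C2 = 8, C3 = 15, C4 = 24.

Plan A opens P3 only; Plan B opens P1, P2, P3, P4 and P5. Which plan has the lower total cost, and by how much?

Plan A is cheaper by 3.

Plan A: {P3}: C1→P3 6·11=66, C2→P3 12·8=96, C3→P3 6·15=90, C4→P3 2·24=48. Service 300; fixed 32; total 332.
Plan B: {P1, P2, P3, P4, P5}: C1→P3 6·11=66, C2→P2 4·8=32, C3→P1 4·15=60, C4→P3 2·24=48. Service 206; fixed 129; total 335.
Difference: |332 − 335| = 3.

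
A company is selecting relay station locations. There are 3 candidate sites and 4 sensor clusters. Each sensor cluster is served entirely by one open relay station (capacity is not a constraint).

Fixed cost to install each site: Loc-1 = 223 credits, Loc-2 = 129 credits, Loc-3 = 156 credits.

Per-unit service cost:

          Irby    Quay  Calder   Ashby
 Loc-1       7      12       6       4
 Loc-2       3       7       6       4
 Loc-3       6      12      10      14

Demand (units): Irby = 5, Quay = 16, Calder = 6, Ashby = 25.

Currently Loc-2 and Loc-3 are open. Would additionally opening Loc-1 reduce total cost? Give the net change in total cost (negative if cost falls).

Current service cost with {Loc-2, Loc-3}: 263.
Adding Loc-1: each sensor cluster re-picks its cheapest; new service cost 263, saving 0.
Extra fixed cost: 223. Net change = 223 − 0 = 223.
(Totals: 548 → 771.)

No — net change +223 (cost rises by 223).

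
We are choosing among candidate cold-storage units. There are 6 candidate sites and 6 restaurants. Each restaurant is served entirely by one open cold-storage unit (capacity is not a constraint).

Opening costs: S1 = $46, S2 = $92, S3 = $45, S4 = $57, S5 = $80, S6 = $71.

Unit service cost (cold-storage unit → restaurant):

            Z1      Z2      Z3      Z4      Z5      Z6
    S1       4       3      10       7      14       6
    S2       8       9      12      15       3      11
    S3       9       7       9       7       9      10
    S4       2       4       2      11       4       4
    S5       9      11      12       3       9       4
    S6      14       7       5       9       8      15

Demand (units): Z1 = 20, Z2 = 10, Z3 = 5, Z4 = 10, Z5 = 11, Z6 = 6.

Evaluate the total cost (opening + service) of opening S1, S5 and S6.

Total cost: 474

Each restaurant is assigned to its cheapest site among the open ones.
{S1, S5, S6}: Z1→S1 4·20=80, Z2→S1 3·10=30, Z3→S6 5·5=25, Z4→S5 3·10=30, Z5→S6 8·11=88, Z6→S5 4·6=24. Service 277; fixed 197; total 474.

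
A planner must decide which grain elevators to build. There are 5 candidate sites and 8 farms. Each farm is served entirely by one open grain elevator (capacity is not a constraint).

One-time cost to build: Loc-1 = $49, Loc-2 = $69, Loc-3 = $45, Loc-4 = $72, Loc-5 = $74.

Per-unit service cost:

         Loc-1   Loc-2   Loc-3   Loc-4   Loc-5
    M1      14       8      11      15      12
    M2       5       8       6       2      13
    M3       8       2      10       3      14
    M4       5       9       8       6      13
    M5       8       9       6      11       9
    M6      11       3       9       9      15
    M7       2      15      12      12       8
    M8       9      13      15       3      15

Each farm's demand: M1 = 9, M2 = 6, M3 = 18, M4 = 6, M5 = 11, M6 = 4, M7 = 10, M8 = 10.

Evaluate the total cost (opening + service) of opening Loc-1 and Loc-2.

Each farm is assigned to its cheapest site among the open ones.
{Loc-1, Loc-2}: M1→Loc-2 8·9=72, M2→Loc-1 5·6=30, M3→Loc-2 2·18=36, M4→Loc-1 5·6=30, M5→Loc-1 8·11=88, M6→Loc-2 3·4=12, M7→Loc-1 2·10=20, M8→Loc-1 9·10=90. Service 378; fixed 118; total 496.

Total cost: 496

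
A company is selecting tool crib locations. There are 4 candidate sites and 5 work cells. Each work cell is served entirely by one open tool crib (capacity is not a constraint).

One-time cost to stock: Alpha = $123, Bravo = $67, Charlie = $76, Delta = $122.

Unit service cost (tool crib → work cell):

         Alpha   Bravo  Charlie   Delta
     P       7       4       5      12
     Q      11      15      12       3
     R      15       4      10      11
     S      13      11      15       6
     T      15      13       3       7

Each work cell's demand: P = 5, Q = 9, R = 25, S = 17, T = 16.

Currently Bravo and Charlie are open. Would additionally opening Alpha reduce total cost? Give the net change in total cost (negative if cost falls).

Current service cost with {Bravo, Charlie}: 463.
Adding Alpha: each work cell re-picks its cheapest; new service cost 454, saving 9.
Extra fixed cost: 123. Net change = 123 − 9 = 114.
(Totals: 606 → 720.)

No — net change +114 (cost rises by 114).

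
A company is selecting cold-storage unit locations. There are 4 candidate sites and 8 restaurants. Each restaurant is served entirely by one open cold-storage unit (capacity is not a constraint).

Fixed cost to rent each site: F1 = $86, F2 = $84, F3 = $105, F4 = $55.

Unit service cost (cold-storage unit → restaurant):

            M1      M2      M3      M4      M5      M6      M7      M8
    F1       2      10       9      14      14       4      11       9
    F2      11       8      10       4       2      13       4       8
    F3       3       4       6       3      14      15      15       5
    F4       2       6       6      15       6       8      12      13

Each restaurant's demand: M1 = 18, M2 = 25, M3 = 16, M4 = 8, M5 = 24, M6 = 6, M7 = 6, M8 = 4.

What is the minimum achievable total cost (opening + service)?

Minimum total cost: 605

For any fixed open set, each restaurant goes to its cheapest open site; total = fixed + service.
{F2, F4}: M1→F4 2·18=36, M2→F4 6·25=150, M3→F4 6·16=96, M4→F2 4·8=32, M5→F2 2·24=48, M6→F4 8·6=48, M7→F2 4·6=24, M8→F2 8·4=32. Service 466; fixed 139; total 605.
{F2, F3}: M1→F3 3·18=54, M2→F3 4·25=100, M3→F3 6·16=96, M4→F3 3·8=24, M5→F2 2·24=48, M6→F2 13·6=78, M7→F2 4·6=24, M8→F3 5·4=20. Service 444; fixed 189; total 633.
{F2, F3, F4}: M1→F4 2·18=36, M2→F3 4·25=100, M3→F3 6·16=96, M4→F3 3·8=24, M5→F2 2·24=48, M6→F4 8·6=48, M7→F2 4·6=24, M8→F3 5·4=20. Service 396; fixed 244; total 640.
{F1, F2, F3, F4}: service 372 + fixed 330 = 702
(All 15 nonempty subsets were checked; F2 and F4 is lowest.)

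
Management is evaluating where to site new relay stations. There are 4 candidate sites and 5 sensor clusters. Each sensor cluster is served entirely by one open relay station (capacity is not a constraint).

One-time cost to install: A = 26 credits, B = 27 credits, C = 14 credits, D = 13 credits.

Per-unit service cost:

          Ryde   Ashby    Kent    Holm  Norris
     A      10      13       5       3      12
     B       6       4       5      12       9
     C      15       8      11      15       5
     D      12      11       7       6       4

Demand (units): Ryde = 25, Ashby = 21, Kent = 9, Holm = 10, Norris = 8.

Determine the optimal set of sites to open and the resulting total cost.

For any fixed open set, each sensor cluster goes to its cheapest open site; total = fixed + service.
{A, B, D}: Ryde→B 6·25=150, Ashby→B 4·21=84, Kent→A 5·9=45, Holm→A 3·10=30, Norris→D 4·8=32. Service 341; fixed 66; total 407.
{B, D}: service 371 + fixed 40 = 411
{A, B, C}: Ryde→B 6·25=150, Ashby→B 4·21=84, Kent→A 5·9=45, Holm→A 3·10=30, Norris→C 5·8=40. Service 349; fixed 67; total 416.
{A, B, C, D}: Ryde→B 6·25=150, Ashby→B 4·21=84, Kent→A 5·9=45, Holm→A 3·10=30, Norris→D 4·8=32. Service 341; fixed 80; total 421.
No other subset beats 407.

Open A, B and D; minimum total cost 407.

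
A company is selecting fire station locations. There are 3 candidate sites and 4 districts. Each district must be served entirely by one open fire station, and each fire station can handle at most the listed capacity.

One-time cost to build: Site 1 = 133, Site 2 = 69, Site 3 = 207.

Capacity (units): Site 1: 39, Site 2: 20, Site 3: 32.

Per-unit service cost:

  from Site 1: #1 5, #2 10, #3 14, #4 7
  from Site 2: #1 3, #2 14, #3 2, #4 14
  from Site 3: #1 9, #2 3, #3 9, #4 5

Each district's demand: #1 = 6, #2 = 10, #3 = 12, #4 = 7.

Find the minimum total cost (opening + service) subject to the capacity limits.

Minimum total cost: 383

Open {Site 2, Site 3}: #1→Site 2 3·6=18, #2→Site 3 3·10=30, #3→Site 2 2·12=24, #4→Site 3 5·7=35.
Loads: Site 2 carries 18/20, Site 3 carries 17/32. Service 107; fixed 276; total 383.
Next best feasible plan costs 393.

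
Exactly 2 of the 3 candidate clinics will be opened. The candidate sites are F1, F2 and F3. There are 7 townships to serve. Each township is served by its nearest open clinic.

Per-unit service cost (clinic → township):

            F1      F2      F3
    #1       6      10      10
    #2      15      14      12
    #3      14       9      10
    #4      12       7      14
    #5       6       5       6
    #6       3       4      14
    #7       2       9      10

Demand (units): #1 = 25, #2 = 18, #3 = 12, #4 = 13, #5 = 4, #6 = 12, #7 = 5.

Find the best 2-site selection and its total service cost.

Choose F1 and F2; total service cost 667.

With exactly 2 open, each township uses its cheapest among the chosen.
{F1, F2}: #1→F1 6·25=150, #2→F2 14·18=252, #3→F2 9·12=108, #4→F2 7·13=91, #5→F2 5·4=20, #6→F1 3·12=36, #7→F1 2·5=10. Service cost 667.
{F1, F3}: service cost 712
{F2, F3}: service cost 778
Among all 3 size-2 choices, {F1, F2} is lowest.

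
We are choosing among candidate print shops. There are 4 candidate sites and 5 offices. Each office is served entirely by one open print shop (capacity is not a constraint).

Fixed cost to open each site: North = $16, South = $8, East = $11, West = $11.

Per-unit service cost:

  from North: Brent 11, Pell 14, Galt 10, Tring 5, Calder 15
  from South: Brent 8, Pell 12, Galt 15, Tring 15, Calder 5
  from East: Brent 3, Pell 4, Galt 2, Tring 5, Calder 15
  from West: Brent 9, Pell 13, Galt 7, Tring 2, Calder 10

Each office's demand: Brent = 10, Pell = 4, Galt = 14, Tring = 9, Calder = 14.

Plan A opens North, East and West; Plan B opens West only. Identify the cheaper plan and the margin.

Plan A is cheaper by 139.

Plan A: {North, East, West}: Brent→East 3·10=30, Pell→East 4·4=16, Galt→East 2·14=28, Tring→West 2·9=18, Calder→West 10·14=140. Service 232; fixed 38; total 270.
Plan B: {West}: Brent→West 9·10=90, Pell→West 13·4=52, Galt→West 7·14=98, Tring→West 2·9=18, Calder→West 10·14=140. Service 398; fixed 11; total 409.
Difference: |270 − 409| = 139.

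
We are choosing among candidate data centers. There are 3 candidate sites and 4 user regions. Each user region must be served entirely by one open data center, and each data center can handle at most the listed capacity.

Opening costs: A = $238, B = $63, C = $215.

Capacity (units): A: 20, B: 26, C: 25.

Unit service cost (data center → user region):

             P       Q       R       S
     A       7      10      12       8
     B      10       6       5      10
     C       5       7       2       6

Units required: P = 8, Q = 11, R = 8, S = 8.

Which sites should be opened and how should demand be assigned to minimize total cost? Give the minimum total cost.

Open {B, C}: P→C 5·8=40, Q→B 6·11=66, R→C 2·8=16, S→C 6·8=48.
Loads: B carries 11/26, C carries 24/25. Service 170; fixed 278; total 448.
Next best feasible plan costs 472.

Minimum total cost: 448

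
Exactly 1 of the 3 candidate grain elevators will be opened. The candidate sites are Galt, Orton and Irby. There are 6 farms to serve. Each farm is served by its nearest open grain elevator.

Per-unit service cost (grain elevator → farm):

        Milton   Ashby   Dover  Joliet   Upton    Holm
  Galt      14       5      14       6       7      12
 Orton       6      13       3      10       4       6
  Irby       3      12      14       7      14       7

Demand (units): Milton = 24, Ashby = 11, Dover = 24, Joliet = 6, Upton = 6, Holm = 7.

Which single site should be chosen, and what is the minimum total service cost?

With exactly 1 open, each farm uses its cheapest among the chosen.
{Orton}: Milton→Orton 6·24=144, Ashby→Orton 13·11=143, Dover→Orton 3·24=72, Joliet→Orton 10·6=60, Upton→Orton 4·6=24, Holm→Orton 6·7=42. Service cost 485.
{Irby}: service cost 715
{Galt}: service cost 889
Among all 3 size-1 choices, {Orton} is lowest.

Choose Orton only; total service cost 485.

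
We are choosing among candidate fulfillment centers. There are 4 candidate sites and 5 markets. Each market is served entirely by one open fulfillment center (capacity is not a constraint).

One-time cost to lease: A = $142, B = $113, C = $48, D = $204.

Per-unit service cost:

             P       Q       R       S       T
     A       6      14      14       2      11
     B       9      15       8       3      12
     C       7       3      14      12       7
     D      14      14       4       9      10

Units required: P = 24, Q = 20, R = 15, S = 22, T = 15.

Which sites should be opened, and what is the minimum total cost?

Open B and C; minimum total cost 680.

For any fixed open set, each market goes to its cheapest open site; total = fixed + service.
{B, C}: P→C 7·24=168, Q→C 3·20=60, R→B 8·15=120, S→B 3·22=66, T→C 7·15=105. Service 519; fixed 161; total 680.
{A, C}: service 563 + fixed 190 = 753
{A, B, C}: P→A 6·24=144, Q→C 3·20=60, R→B 8·15=120, S→A 2·22=44, T→C 7·15=105. Service 473; fixed 303; total 776.
{A, B, C, D}: service 413 + fixed 507 = 920
No other subset beats 680.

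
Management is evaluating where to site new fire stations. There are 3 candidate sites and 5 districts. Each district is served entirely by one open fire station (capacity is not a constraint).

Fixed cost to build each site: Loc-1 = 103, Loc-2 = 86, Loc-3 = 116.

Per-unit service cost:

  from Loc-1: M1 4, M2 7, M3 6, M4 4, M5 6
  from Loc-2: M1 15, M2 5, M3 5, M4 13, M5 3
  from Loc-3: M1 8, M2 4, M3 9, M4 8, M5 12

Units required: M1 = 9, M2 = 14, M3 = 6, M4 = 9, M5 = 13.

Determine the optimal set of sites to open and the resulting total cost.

Open Loc-1 only; minimum total cost 387.

For any fixed open set, each district goes to its cheapest open site; total = fixed + service.
{Loc-1}: M1→Loc-1 4·9=36, M2→Loc-1 7·14=98, M3→Loc-1 6·6=36, M4→Loc-1 4·9=36, M5→Loc-1 6·13=78. Service 284; fixed 103; total 387.
{Loc-1, Loc-2}: service 211 + fixed 189 = 400
{Loc-1, Loc-3}: service 242 + fixed 219 = 461
{Loc-1, Loc-2, Loc-3}: M1→Loc-1 4·9=36, M2→Loc-3 4·14=56, M3→Loc-2 5·6=30, M4→Loc-1 4·9=36, M5→Loc-2 3·13=39. Service 197; fixed 305; total 502.
(All 7 nonempty subsets were checked; Loc-1 only is lowest.)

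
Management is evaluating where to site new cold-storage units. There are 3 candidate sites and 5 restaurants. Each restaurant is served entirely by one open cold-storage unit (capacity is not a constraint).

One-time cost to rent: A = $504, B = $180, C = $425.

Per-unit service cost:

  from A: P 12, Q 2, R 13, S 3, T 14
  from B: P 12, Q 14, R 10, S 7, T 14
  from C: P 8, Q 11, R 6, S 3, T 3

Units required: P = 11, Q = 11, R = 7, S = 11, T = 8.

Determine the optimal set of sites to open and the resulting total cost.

For any fixed open set, each restaurant goes to its cheapest open site; total = fixed + service.
{B}: P→B 12·11=132, Q→B 14·11=154, R→B 10·7=70, S→B 7·11=77, T→B 14·8=112. Service 545; fixed 180; total 725.
{C}: service 308 + fixed 425 = 733
{A}: P→A 12·11=132, Q→A 2·11=22, R→A 13·7=91, S→A 3·11=33, T→A 14·8=112. Service 390; fixed 504; total 894.
{A, B, C}: service 209 + fixed 1109 = 1318
(All 7 nonempty subsets were checked; B only is lowest.)

Open B only; minimum total cost 725.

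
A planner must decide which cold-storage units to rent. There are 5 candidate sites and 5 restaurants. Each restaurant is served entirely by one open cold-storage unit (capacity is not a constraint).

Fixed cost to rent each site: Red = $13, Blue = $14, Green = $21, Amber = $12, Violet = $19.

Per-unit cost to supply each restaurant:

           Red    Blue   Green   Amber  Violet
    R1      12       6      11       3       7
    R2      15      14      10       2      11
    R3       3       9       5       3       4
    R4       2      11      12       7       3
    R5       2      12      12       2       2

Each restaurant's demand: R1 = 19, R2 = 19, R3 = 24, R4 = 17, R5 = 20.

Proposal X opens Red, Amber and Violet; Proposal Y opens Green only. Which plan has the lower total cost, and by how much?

Proposal X: {Red, Amber, Violet}: R1→Amber 3·19=57, R2→Amber 2·19=38, R3→Red 3·24=72, R4→Red 2·17=34, R5→Red 2·20=40. Service 241; fixed 44; total 285.
Proposal Y: {Green}: R1→Green 11·19=209, R2→Green 10·19=190, R3→Green 5·24=120, R4→Green 12·17=204, R5→Green 12·20=240. Service 963; fixed 21; total 984.
Difference: |285 − 984| = 699.

Proposal X is cheaper by 699.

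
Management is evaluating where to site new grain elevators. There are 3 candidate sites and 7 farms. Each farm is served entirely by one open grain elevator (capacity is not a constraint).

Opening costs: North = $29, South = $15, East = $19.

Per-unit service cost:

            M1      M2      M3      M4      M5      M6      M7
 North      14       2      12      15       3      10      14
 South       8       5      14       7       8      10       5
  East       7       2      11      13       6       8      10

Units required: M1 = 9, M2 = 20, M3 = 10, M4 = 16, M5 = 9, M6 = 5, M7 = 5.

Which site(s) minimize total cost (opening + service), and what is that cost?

Open South and East; minimum total cost 478.

For any fixed open set, each farm goes to its cheapest open site; total = fixed + service.
{South, East}: M1→East 7·9=63, M2→East 2·20=40, M3→East 11·10=110, M4→South 7·16=112, M5→East 6·9=54, M6→East 8·5=40, M7→South 5·5=25. Service 444; fixed 34; total 478.
{North, South, East}: M1→East 7·9=63, M2→North 2·20=40, M3→East 11·10=110, M4→South 7·16=112, M5→North 3·9=27, M6→East 8·5=40, M7→South 5·5=25. Service 417; fixed 63; total 480.
{North, South}: service 446 + fixed 44 = 490
{South}: service 571 + fixed 15 = 586
(All 7 nonempty subsets were checked; South and East is lowest.)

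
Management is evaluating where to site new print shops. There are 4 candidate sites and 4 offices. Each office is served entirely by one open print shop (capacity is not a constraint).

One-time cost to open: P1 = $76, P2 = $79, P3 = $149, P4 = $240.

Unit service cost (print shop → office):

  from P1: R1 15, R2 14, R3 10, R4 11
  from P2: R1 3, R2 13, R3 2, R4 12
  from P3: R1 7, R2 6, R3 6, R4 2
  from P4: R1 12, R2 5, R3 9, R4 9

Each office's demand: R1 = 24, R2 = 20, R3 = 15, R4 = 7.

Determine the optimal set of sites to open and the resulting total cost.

For any fixed open set, each office goes to its cheapest open site; total = fixed + service.
{P2, P3}: R1→P2 3·24=72, R2→P3 6·20=120, R3→P2 2·15=30, R4→P3 2·7=14. Service 236; fixed 228; total 464.
{P2}: R1→P2 3·24=72, R2→P2 13·20=260, R3→P2 2·15=30, R4→P2 12·7=84. Service 446; fixed 79; total 525.
{P1, P2, P3}: service 236 + fixed 304 = 540
{P1, P2, P3, P4}: service 216 + fixed 544 = 760
(All 15 nonempty subsets were checked; P2 and P3 is lowest.)

Open P2 and P3; minimum total cost 464.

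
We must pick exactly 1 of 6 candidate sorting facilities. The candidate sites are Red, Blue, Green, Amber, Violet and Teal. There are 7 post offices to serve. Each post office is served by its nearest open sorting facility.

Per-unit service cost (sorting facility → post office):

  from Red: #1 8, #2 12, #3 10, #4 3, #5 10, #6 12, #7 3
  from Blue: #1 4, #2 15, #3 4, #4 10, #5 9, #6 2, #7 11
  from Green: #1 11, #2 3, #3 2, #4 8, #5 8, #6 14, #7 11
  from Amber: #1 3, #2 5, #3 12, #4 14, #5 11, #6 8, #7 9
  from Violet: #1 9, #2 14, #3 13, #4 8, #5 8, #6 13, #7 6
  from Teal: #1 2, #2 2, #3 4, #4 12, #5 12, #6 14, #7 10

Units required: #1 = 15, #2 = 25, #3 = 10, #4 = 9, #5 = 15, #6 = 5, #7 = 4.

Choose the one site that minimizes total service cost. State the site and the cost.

Choose Teal only; total service cost 518.

With exactly 1 open, each post office uses its cheapest among the chosen.
{Teal}: #1→Teal 2·15=30, #2→Teal 2·25=50, #3→Teal 4·10=40, #4→Teal 12·9=108, #5→Teal 12·15=180, #6→Teal 14·5=70, #7→Teal 10·4=40. Service cost 518.
{Green}: service cost 566
{Amber}: service cost 657
Among all 6 size-1 choices, {Teal} is lowest.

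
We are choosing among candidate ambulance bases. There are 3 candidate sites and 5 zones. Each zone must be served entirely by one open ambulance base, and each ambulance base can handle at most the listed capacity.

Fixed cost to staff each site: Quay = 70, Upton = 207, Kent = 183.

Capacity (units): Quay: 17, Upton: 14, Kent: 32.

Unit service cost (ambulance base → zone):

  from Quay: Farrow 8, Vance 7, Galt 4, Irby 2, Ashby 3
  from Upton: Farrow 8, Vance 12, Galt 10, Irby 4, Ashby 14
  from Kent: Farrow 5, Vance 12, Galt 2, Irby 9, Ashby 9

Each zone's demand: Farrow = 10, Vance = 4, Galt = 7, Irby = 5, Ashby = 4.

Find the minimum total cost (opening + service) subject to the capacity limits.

Open {Quay, Kent}: Farrow→Kent 5·10=50, Vance→Quay 7·4=28, Galt→Kent 2·7=14, Irby→Quay 2·5=10, Ashby→Quay 3·4=12.
Loads: Quay carries 13/17, Kent carries 17/32. Service 114; fixed 253; total 367.
Next best feasible plan costs 376.

Minimum total cost: 367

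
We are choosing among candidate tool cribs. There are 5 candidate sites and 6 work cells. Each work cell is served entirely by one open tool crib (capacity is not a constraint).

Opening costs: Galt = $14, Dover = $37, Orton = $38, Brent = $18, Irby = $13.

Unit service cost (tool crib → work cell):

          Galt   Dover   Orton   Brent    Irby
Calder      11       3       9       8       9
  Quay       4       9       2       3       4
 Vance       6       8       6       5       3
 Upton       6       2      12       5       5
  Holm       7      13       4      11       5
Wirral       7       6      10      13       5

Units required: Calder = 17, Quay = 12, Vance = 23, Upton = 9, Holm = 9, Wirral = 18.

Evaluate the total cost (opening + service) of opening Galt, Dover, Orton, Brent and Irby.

Each work cell is assigned to its cheapest site among the open ones.
{Galt, Dover, Orton, Brent, Irby}: Calder→Dover 3·17=51, Quay→Orton 2·12=24, Vance→Irby 3·23=69, Upton→Dover 2·9=18, Holm→Orton 4·9=36, Wirral→Irby 5·18=90. Service 288; fixed 120; total 408.

Total cost: 408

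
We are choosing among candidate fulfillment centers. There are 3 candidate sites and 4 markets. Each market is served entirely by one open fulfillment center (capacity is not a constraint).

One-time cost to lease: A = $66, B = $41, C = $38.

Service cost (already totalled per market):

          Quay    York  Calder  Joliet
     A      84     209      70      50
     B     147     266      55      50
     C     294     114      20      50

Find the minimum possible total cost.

Minimum total cost: 372

For any fixed open set, each market goes to its cheapest open site; total = fixed + service.
{A, C}: Quay→A 84, York→C 114, Calder→C 20, Joliet→A 50. Service 268; fixed 104; total 372.
{B, C}: service 331 + fixed 79 = 410
{A, B, C}: service 268 + fixed 145 = 413
{C}: service 478 + fixed 38 = 516
No other subset beats 372.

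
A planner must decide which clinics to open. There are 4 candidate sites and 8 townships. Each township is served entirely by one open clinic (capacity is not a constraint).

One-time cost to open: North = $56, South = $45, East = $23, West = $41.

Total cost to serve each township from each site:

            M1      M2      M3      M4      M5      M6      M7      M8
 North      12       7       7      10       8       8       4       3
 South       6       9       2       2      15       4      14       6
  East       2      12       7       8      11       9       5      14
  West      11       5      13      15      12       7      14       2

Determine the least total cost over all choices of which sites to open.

For any fixed open set, each township goes to its cheapest open site; total = fixed + service.
{East}: M1→East 2, M2→East 12, M3→East 7, M4→East 8, M5→East 11, M6→East 9, M7→East 5, M8→East 14. Service 68; fixed 23; total 91.
{South}: service 58 + fixed 45 = 103
{South, East}: service 41 + fixed 68 = 109
{North, South, East, West}: M1→East 2, M2→West 5, M3→South 2, M4→South 2, M5→North 8, M6→South 4, M7→North 4, M8→West 2. Service 29; fixed 165; total 194.
No other subset beats 91.

Minimum total cost: 91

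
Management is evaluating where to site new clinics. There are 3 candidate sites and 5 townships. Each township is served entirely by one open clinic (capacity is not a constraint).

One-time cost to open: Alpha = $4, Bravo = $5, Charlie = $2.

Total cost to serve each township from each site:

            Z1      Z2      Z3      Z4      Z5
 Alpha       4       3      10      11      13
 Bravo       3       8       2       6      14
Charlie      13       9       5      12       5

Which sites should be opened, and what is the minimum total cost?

For any fixed open set, each township goes to its cheapest open site; total = fixed + service.
{Alpha, Bravo, Charlie}: Z1→Bravo 3, Z2→Alpha 3, Z3→Bravo 2, Z4→Bravo 6, Z5→Charlie 5. Service 19; fixed 11; total 30.
{Bravo, Charlie}: service 24 + fixed 7 = 31
{Alpha, Charlie}: Z1→Alpha 4, Z2→Alpha 3, Z3→Charlie 5, Z4→Alpha 11, Z5→Charlie 5. Service 28; fixed 6; total 34.
{Charlie}: Z1→Charlie 13, Z2→Charlie 9, Z3→Charlie 5, Z4→Charlie 12, Z5→Charlie 5. Service 44; fixed 2; total 46.
(All 7 nonempty subsets were checked; Alpha, Bravo and Charlie is lowest.)

Open Alpha, Bravo and Charlie; minimum total cost 30.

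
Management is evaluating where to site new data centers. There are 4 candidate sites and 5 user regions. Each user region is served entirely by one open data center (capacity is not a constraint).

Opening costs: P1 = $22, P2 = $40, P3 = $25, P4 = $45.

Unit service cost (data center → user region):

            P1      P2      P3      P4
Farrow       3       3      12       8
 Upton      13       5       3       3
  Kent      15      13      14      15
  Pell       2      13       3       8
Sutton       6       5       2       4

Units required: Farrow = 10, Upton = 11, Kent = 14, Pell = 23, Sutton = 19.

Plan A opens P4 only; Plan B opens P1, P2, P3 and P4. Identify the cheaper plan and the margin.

Plan A: {P4}: Farrow→P4 8·10=80, Upton→P4 3·11=33, Kent→P4 15·14=210, Pell→P4 8·23=184, Sutton→P4 4·19=76. Service 583; fixed 45; total 628.
Plan B: {P1, P2, P3, P4}: Farrow→P1 3·10=30, Upton→P3 3·11=33, Kent→P2 13·14=182, Pell→P1 2·23=46, Sutton→P3 2·19=38. Service 329; fixed 132; total 461.
Difference: |628 − 461| = 167.

Plan B is cheaper by 167.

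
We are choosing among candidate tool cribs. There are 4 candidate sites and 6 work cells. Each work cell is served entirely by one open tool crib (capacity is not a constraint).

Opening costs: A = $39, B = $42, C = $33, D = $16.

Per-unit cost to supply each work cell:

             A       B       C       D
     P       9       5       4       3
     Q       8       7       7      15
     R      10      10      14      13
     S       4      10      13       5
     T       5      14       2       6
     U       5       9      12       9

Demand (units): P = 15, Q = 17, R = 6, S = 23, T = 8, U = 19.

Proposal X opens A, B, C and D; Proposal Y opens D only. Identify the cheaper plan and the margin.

Proposal X: {A, B, C, D}: P→D 3·15=45, Q→B 7·17=119, R→A 10·6=60, S→A 4·23=92, T→C 2·8=16, U→A 5·19=95. Service 427; fixed 130; total 557.
Proposal Y: {D}: P→D 3·15=45, Q→D 15·17=255, R→D 13·6=78, S→D 5·23=115, T→D 6·8=48, U→D 9·19=171. Service 712; fixed 16; total 728.
Difference: |557 − 728| = 171.

Proposal X is cheaper by 171.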